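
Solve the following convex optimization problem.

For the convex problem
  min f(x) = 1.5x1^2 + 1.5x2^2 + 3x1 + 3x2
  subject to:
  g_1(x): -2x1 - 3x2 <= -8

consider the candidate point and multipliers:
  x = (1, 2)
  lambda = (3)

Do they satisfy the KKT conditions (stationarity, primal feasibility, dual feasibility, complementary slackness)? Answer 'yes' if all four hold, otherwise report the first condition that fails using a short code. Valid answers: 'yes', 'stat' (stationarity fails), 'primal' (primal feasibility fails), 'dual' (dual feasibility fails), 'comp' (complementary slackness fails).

Gradient of f: grad f(x) = Q x + c = (6, 9)
Constraint values g_i(x) = a_i^T x - b_i:
  g_1((1, 2)) = 0
Stationarity residual: grad f(x) + sum_i lambda_i a_i = (0, 0)
  -> stationarity OK
Primal feasibility (all g_i <= 0): OK
Dual feasibility (all lambda_i >= 0): OK
Complementary slackness (lambda_i * g_i(x) = 0 for all i): OK

Verdict: yes, KKT holds.

yes


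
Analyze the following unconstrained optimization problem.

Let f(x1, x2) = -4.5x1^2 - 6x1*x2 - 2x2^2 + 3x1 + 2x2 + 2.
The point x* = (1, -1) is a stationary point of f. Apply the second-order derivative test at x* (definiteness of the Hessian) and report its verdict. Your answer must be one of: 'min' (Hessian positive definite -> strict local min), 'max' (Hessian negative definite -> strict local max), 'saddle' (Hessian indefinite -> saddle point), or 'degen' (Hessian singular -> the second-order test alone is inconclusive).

Compute the Hessian H = grad^2 f:
  H = [[-9, -6], [-6, -4]]
Verify stationarity: grad f(x*) = H x* + g = (0, 0).
Eigenvalues of H: -13, 0.
H has a zero eigenvalue (singular; negative semidefinite but not definite), so H is neither positive definite, negative definite, nor indefinite. The second-order test alone is inconclusive -> degen.
(Indeed, f is constant along the null direction of H through x*, so x* is not a strict local extremum.)

degen


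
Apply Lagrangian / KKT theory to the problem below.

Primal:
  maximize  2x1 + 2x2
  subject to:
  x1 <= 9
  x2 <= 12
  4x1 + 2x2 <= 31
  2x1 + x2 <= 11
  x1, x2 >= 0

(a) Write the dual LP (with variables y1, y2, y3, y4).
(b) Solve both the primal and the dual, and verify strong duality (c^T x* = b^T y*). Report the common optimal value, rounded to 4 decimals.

The standard primal-dual pair for 'max c^T x s.t. A x <= b, x >= 0' is:
  Dual:  min b^T y  s.t.  A^T y >= c,  y >= 0.

So the dual LP is:
  minimize  9y1 + 12y2 + 31y3 + 11y4
  subject to:
    y1 + 4y3 + 2y4 >= 2
    y2 + 2y3 + y4 >= 2
    y1, y2, y3, y4 >= 0

Solving the primal: x* = (0, 11).
  primal value c^T x* = 22.
Solving the dual: y* = (0, 0, 0, 2).
  dual value b^T y* = 22.
Strong duality: c^T x* = b^T y*. Confirmed.

22


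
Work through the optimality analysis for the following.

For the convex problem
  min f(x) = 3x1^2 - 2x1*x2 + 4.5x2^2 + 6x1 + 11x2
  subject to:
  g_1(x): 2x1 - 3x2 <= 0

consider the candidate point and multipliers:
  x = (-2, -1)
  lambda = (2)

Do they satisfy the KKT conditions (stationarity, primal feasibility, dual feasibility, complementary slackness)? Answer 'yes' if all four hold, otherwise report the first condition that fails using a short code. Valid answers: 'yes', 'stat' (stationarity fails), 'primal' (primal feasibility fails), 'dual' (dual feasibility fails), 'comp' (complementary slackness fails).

Gradient of f: grad f(x) = Q x + c = (-4, 6)
Constraint values g_i(x) = a_i^T x - b_i:
  g_1((-2, -1)) = -1
Stationarity residual: grad f(x) + sum_i lambda_i a_i = (0, 0)
  -> stationarity OK
Primal feasibility (all g_i <= 0): OK
Dual feasibility (all lambda_i >= 0): OK
Complementary slackness (lambda_i * g_i(x) = 0 for all i): FAILS

Verdict: the first failing condition is complementary_slackness -> comp.

comp


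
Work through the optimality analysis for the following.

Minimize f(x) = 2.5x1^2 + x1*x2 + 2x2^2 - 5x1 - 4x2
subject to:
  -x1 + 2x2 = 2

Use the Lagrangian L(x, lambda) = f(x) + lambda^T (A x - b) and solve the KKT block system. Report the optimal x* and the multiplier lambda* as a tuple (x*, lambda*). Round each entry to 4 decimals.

Form the Lagrangian:
  L(x, lambda) = (1/2) x^T Q x + c^T x + lambda^T (A x - b)
Stationarity (grad_x L = 0): Q x + c + A^T lambda = 0.
Primal feasibility: A x = b.

This gives the KKT block system:
  [ Q   A^T ] [ x     ]   [-c ]
  [ A    0  ] [ lambda ] = [ b ]

Solving the linear system:
  x*      = (0.5714, 1.2857)
  lambda* = (-0.8571)
  f(x*)   = -3.1429

x* = (0.5714, 1.2857), lambda* = (-0.8571)


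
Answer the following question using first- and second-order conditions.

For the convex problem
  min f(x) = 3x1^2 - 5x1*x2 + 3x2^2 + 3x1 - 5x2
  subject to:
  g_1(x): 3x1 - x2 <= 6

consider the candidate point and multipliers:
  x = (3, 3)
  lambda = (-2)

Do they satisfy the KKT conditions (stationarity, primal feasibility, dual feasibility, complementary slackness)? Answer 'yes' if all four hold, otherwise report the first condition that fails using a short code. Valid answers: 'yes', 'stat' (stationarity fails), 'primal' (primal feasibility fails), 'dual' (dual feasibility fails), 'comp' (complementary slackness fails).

Gradient of f: grad f(x) = Q x + c = (6, -2)
Constraint values g_i(x) = a_i^T x - b_i:
  g_1((3, 3)) = 0
Stationarity residual: grad f(x) + sum_i lambda_i a_i = (0, 0)
  -> stationarity OK
Primal feasibility (all g_i <= 0): OK
Dual feasibility (all lambda_i >= 0): FAILS
Complementary slackness (lambda_i * g_i(x) = 0 for all i): OK

Verdict: the first failing condition is dual_feasibility -> dual.

dual


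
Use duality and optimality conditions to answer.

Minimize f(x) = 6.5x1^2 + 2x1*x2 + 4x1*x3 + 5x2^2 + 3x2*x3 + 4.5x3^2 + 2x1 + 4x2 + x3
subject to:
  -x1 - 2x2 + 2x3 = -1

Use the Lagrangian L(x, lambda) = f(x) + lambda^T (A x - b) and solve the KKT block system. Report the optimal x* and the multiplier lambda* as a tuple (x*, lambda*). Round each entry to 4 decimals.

Form the Lagrangian:
  L(x, lambda) = (1/2) x^T Q x + c^T x + lambda^T (A x - b)
Stationarity (grad_x L = 0): Q x + c + A^T lambda = 0.
Primal feasibility: A x = b.

This gives the KKT block system:
  [ Q   A^T ] [ x     ]   [-c ]
  [ A    0  ] [ lambda ] = [ b ]

Solving the linear system:
  x*      = (0.0941, -0.0052, -0.4581)
  lambda* = (1.381)
  f(x*)   = 0.5452

x* = (0.0941, -0.0052, -0.4581), lambda* = (1.381)


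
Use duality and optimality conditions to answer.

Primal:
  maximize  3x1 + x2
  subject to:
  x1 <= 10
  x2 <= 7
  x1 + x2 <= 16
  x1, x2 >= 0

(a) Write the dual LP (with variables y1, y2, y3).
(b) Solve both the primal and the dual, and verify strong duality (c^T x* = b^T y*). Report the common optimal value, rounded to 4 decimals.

The standard primal-dual pair for 'max c^T x s.t. A x <= b, x >= 0' is:
  Dual:  min b^T y  s.t.  A^T y >= c,  y >= 0.

So the dual LP is:
  minimize  10y1 + 7y2 + 16y3
  subject to:
    y1 + y3 >= 3
    y2 + y3 >= 1
    y1, y2, y3 >= 0

Solving the primal: x* = (10, 6).
  primal value c^T x* = 36.
Solving the dual: y* = (2, 0, 1).
  dual value b^T y* = 36.
Strong duality: c^T x* = b^T y*. Confirmed.

36


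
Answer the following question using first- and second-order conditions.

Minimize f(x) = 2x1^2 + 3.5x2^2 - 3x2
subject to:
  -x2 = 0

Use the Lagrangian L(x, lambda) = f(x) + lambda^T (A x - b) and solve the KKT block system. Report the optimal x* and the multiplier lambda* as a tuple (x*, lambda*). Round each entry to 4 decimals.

Form the Lagrangian:
  L(x, lambda) = (1/2) x^T Q x + c^T x + lambda^T (A x - b)
Stationarity (grad_x L = 0): Q x + c + A^T lambda = 0.
Primal feasibility: A x = b.

This gives the KKT block system:
  [ Q   A^T ] [ x     ]   [-c ]
  [ A    0  ] [ lambda ] = [ b ]

Solving the linear system:
  x*      = (0, 0)
  lambda* = (-3)
  f(x*)   = 0

x* = (0, 0), lambda* = (-3)


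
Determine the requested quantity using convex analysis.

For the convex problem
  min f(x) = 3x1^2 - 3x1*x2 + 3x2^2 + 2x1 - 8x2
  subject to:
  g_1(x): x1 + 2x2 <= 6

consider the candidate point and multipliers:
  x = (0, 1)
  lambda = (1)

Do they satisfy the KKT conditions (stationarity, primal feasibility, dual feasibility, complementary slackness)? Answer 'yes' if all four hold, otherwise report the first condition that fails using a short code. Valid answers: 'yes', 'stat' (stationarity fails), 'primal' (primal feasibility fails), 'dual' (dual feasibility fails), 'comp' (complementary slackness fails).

Gradient of f: grad f(x) = Q x + c = (-1, -2)
Constraint values g_i(x) = a_i^T x - b_i:
  g_1((0, 1)) = -4
Stationarity residual: grad f(x) + sum_i lambda_i a_i = (0, 0)
  -> stationarity OK
Primal feasibility (all g_i <= 0): OK
Dual feasibility (all lambda_i >= 0): OK
Complementary slackness (lambda_i * g_i(x) = 0 for all i): FAILS

Verdict: the first failing condition is complementary_slackness -> comp.

comp


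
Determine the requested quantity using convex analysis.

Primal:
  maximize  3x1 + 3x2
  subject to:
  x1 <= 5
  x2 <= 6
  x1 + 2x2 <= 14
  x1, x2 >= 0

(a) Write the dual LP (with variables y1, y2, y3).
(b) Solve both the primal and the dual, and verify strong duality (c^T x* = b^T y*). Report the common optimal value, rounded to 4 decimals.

The standard primal-dual pair for 'max c^T x s.t. A x <= b, x >= 0' is:
  Dual:  min b^T y  s.t.  A^T y >= c,  y >= 0.

So the dual LP is:
  minimize  5y1 + 6y2 + 14y3
  subject to:
    y1 + y3 >= 3
    y2 + 2y3 >= 3
    y1, y2, y3 >= 0

Solving the primal: x* = (5, 4.5).
  primal value c^T x* = 28.5.
Solving the dual: y* = (1.5, 0, 1.5).
  dual value b^T y* = 28.5.
Strong duality: c^T x* = b^T y*. Confirmed.

28.5


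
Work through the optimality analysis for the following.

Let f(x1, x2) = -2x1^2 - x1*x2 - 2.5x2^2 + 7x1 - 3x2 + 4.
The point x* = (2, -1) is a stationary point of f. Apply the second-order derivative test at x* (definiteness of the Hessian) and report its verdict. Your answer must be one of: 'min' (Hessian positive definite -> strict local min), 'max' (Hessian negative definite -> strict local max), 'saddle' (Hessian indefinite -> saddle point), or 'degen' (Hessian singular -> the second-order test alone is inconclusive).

Compute the Hessian H = grad^2 f:
  H = [[-4, -1], [-1, -5]]
Verify stationarity: grad f(x*) = H x* + g = (0, 0).
Eigenvalues of H: -5.618, -3.382.
Both eigenvalues < 0, so H is negative definite -> x* is a strict local max.

max


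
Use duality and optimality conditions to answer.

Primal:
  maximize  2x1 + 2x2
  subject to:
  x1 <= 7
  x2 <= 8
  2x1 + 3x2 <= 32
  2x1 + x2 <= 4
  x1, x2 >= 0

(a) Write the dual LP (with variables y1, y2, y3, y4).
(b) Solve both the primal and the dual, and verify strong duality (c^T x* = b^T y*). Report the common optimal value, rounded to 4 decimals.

The standard primal-dual pair for 'max c^T x s.t. A x <= b, x >= 0' is:
  Dual:  min b^T y  s.t.  A^T y >= c,  y >= 0.

So the dual LP is:
  minimize  7y1 + 8y2 + 32y3 + 4y4
  subject to:
    y1 + 2y3 + 2y4 >= 2
    y2 + 3y3 + y4 >= 2
    y1, y2, y3, y4 >= 0

Solving the primal: x* = (0, 4).
  primal value c^T x* = 8.
Solving the dual: y* = (0, 0, 0, 2).
  dual value b^T y* = 8.
Strong duality: c^T x* = b^T y*. Confirmed.

8


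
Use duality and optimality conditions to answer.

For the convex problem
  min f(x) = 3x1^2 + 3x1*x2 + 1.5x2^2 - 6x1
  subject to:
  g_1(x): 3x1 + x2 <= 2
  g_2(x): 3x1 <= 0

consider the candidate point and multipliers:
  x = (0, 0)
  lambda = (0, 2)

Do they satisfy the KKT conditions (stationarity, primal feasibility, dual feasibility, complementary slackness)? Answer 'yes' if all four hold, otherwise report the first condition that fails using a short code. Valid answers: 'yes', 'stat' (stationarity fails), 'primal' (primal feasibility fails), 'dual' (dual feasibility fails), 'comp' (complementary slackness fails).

Gradient of f: grad f(x) = Q x + c = (-6, 0)
Constraint values g_i(x) = a_i^T x - b_i:
  g_1((0, 0)) = -2
  g_2((0, 0)) = 0
Stationarity residual: grad f(x) + sum_i lambda_i a_i = (0, 0)
  -> stationarity OK
Primal feasibility (all g_i <= 0): OK
Dual feasibility (all lambda_i >= 0): OK
Complementary slackness (lambda_i * g_i(x) = 0 for all i): OK

Verdict: yes, KKT holds.

yes


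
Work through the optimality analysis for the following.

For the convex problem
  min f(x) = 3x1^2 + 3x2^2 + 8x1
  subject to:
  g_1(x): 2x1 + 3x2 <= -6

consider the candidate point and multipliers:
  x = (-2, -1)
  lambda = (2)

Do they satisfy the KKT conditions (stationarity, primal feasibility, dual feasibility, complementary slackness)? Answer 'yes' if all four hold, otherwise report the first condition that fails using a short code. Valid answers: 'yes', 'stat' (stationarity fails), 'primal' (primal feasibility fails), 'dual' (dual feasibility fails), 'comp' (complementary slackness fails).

Gradient of f: grad f(x) = Q x + c = (-4, -6)
Constraint values g_i(x) = a_i^T x - b_i:
  g_1((-2, -1)) = -1
Stationarity residual: grad f(x) + sum_i lambda_i a_i = (0, 0)
  -> stationarity OK
Primal feasibility (all g_i <= 0): OK
Dual feasibility (all lambda_i >= 0): OK
Complementary slackness (lambda_i * g_i(x) = 0 for all i): FAILS

Verdict: the first failing condition is complementary_slackness -> comp.

comp


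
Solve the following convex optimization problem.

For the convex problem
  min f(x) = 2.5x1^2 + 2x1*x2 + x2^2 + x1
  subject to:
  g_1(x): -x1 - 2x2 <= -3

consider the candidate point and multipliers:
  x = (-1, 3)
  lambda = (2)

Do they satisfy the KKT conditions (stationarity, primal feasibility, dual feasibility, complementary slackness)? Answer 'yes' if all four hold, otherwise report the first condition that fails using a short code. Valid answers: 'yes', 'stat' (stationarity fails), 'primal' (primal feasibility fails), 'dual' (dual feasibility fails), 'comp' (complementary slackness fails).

Gradient of f: grad f(x) = Q x + c = (2, 4)
Constraint values g_i(x) = a_i^T x - b_i:
  g_1((-1, 3)) = -2
Stationarity residual: grad f(x) + sum_i lambda_i a_i = (0, 0)
  -> stationarity OK
Primal feasibility (all g_i <= 0): OK
Dual feasibility (all lambda_i >= 0): OK
Complementary slackness (lambda_i * g_i(x) = 0 for all i): FAILS

Verdict: the first failing condition is complementary_slackness -> comp.

comp


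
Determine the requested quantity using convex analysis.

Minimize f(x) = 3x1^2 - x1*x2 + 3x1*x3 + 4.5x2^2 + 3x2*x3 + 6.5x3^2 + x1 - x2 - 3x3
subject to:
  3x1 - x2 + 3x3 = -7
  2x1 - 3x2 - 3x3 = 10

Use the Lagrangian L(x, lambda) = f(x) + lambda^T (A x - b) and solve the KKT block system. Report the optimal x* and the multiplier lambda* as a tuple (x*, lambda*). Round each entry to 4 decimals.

Form the Lagrangian:
  L(x, lambda) = (1/2) x^T Q x + c^T x + lambda^T (A x - b)
Stationarity (grad_x L = 0): Q x + c + A^T lambda = 0.
Primal feasibility: A x = b.

This gives the KKT block system:
  [ Q   A^T ] [ x     ]   [-c ]
  [ A    0  ] [ lambda ] = [ b ]

Solving the linear system:
  x*      = (0.1929, -0.5089, -2.6959)
  lambda* = (6.2835, -6.7146)
  f(x*)   = 59.9596

x* = (0.1929, -0.5089, -2.6959), lambda* = (6.2835, -6.7146)


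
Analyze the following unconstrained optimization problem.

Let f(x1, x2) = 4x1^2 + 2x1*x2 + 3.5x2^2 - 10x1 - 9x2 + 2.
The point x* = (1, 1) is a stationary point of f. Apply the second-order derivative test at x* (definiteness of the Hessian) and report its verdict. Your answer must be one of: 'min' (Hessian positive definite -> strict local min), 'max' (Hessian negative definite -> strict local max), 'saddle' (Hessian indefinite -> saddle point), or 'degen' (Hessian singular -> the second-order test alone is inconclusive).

Compute the Hessian H = grad^2 f:
  H = [[8, 2], [2, 7]]
Verify stationarity: grad f(x*) = H x* + g = (0, 0).
Eigenvalues of H: 5.4384, 9.5616.
Both eigenvalues > 0, so H is positive definite -> x* is a strict local min.

min


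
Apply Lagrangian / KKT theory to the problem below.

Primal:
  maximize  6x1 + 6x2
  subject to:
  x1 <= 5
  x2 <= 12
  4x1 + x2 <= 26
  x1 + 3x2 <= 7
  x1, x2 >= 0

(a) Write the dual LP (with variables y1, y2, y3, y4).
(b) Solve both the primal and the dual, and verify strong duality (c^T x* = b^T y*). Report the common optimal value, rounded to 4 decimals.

The standard primal-dual pair for 'max c^T x s.t. A x <= b, x >= 0' is:
  Dual:  min b^T y  s.t.  A^T y >= c,  y >= 0.

So the dual LP is:
  minimize  5y1 + 12y2 + 26y3 + 7y4
  subject to:
    y1 + 4y3 + y4 >= 6
    y2 + y3 + 3y4 >= 6
    y1, y2, y3, y4 >= 0

Solving the primal: x* = (5, 0.6667).
  primal value c^T x* = 34.
Solving the dual: y* = (4, 0, 0, 2).
  dual value b^T y* = 34.
Strong duality: c^T x* = b^T y*. Confirmed.

34


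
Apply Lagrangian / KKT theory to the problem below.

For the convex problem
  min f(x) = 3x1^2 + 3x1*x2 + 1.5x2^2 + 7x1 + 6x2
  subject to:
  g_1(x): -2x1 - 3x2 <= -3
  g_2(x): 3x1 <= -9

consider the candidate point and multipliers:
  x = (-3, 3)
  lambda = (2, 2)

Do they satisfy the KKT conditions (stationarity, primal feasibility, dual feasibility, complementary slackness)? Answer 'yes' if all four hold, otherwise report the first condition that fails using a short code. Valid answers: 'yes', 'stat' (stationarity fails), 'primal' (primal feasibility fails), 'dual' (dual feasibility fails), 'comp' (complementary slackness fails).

Gradient of f: grad f(x) = Q x + c = (-2, 6)
Constraint values g_i(x) = a_i^T x - b_i:
  g_1((-3, 3)) = 0
  g_2((-3, 3)) = 0
Stationarity residual: grad f(x) + sum_i lambda_i a_i = (0, 0)
  -> stationarity OK
Primal feasibility (all g_i <= 0): OK
Dual feasibility (all lambda_i >= 0): OK
Complementary slackness (lambda_i * g_i(x) = 0 for all i): OK

Verdict: yes, KKT holds.

yes


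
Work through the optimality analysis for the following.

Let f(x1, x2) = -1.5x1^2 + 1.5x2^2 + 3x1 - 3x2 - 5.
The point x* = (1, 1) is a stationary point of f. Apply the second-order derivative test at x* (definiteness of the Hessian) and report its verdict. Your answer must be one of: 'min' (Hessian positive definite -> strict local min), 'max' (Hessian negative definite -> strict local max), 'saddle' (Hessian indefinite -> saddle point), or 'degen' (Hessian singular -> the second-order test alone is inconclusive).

Compute the Hessian H = grad^2 f:
  H = [[-3, 0], [0, 3]]
Verify stationarity: grad f(x*) = H x* + g = (0, 0).
Eigenvalues of H: -3, 3.
Eigenvalues have mixed signs, so H is indefinite -> x* is a saddle point.

saddle


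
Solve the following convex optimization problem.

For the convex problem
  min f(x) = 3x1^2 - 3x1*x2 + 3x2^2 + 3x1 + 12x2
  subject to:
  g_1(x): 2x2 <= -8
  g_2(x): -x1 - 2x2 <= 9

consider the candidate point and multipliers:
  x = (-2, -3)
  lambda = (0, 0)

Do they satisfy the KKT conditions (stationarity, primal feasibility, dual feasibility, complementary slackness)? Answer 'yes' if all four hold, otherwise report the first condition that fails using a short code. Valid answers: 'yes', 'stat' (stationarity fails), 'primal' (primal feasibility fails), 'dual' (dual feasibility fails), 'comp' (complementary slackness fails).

Gradient of f: grad f(x) = Q x + c = (0, 0)
Constraint values g_i(x) = a_i^T x - b_i:
  g_1((-2, -3)) = 2
  g_2((-2, -3)) = -1
Stationarity residual: grad f(x) + sum_i lambda_i a_i = (0, 0)
  -> stationarity OK
Primal feasibility (all g_i <= 0): FAILS
Dual feasibility (all lambda_i >= 0): OK
Complementary slackness (lambda_i * g_i(x) = 0 for all i): OK

Verdict: the first failing condition is primal_feasibility -> primal.

primal


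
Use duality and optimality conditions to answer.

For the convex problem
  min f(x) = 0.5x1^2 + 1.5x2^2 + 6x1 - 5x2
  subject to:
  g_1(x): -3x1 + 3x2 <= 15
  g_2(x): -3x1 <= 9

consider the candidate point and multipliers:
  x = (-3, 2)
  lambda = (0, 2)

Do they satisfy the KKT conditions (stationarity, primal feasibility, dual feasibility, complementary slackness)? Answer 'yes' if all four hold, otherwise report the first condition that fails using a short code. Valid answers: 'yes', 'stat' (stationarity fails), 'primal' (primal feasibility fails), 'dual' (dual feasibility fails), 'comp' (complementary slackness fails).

Gradient of f: grad f(x) = Q x + c = (3, 1)
Constraint values g_i(x) = a_i^T x - b_i:
  g_1((-3, 2)) = 0
  g_2((-3, 2)) = 0
Stationarity residual: grad f(x) + sum_i lambda_i a_i = (-3, 1)
  -> stationarity FAILS
Primal feasibility (all g_i <= 0): OK
Dual feasibility (all lambda_i >= 0): OK
Complementary slackness (lambda_i * g_i(x) = 0 for all i): OK

Verdict: the first failing condition is stationarity -> stat.

stat


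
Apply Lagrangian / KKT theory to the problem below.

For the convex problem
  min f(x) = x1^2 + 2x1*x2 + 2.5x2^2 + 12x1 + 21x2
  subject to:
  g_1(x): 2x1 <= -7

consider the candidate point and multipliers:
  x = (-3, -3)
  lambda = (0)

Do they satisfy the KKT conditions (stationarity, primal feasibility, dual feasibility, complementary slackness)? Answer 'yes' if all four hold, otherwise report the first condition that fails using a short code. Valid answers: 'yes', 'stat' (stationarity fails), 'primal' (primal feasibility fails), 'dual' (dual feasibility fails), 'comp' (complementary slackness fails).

Gradient of f: grad f(x) = Q x + c = (0, 0)
Constraint values g_i(x) = a_i^T x - b_i:
  g_1((-3, -3)) = 1
Stationarity residual: grad f(x) + sum_i lambda_i a_i = (0, 0)
  -> stationarity OK
Primal feasibility (all g_i <= 0): FAILS
Dual feasibility (all lambda_i >= 0): OK
Complementary slackness (lambda_i * g_i(x) = 0 for all i): OK

Verdict: the first failing condition is primal_feasibility -> primal.

primal


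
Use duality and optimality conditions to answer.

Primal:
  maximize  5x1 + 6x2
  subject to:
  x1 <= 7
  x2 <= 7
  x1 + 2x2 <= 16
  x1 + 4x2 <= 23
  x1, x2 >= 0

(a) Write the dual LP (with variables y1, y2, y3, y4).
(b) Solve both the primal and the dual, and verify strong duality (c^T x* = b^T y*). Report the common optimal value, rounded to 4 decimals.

The standard primal-dual pair for 'max c^T x s.t. A x <= b, x >= 0' is:
  Dual:  min b^T y  s.t.  A^T y >= c,  y >= 0.

So the dual LP is:
  minimize  7y1 + 7y2 + 16y3 + 23y4
  subject to:
    y1 + y3 + y4 >= 5
    y2 + 2y3 + 4y4 >= 6
    y1, y2, y3, y4 >= 0

Solving the primal: x* = (7, 4).
  primal value c^T x* = 59.
Solving the dual: y* = (3.5, 0, 0, 1.5).
  dual value b^T y* = 59.
Strong duality: c^T x* = b^T y*. Confirmed.

59


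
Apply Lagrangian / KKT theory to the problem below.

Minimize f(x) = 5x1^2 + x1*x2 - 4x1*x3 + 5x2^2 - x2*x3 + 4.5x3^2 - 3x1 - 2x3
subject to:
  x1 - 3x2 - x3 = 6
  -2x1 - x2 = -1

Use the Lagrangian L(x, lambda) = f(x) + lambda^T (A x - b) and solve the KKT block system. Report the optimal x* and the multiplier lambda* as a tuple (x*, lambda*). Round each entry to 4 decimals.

Form the Lagrangian:
  L(x, lambda) = (1/2) x^T Q x + c^T x + lambda^T (A x - b)
Stationarity (grad_x L = 0): Q x + c + A^T lambda = 0.
Primal feasibility: A x = b.

This gives the KKT block system:
  [ Q   A^T ] [ x     ]   [-c ]
  [ A    0  ] [ lambda ] = [ b ]

Solving the linear system:
  x*      = (1.2898, -1.5795, 0.0283)
  lambda* = (-5.3246, 1.4401)
  f(x*)   = 14.7309

x* = (1.2898, -1.5795, 0.0283), lambda* = (-5.3246, 1.4401)


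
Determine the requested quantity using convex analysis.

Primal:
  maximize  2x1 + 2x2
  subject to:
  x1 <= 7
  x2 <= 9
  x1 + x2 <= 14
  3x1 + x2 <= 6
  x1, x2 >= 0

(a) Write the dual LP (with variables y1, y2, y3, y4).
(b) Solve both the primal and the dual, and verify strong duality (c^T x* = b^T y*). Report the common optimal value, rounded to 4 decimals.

The standard primal-dual pair for 'max c^T x s.t. A x <= b, x >= 0' is:
  Dual:  min b^T y  s.t.  A^T y >= c,  y >= 0.

So the dual LP is:
  minimize  7y1 + 9y2 + 14y3 + 6y4
  subject to:
    y1 + y3 + 3y4 >= 2
    y2 + y3 + y4 >= 2
    y1, y2, y3, y4 >= 0

Solving the primal: x* = (0, 6).
  primal value c^T x* = 12.
Solving the dual: y* = (0, 0, 0, 2).
  dual value b^T y* = 12.
Strong duality: c^T x* = b^T y*. Confirmed.

12


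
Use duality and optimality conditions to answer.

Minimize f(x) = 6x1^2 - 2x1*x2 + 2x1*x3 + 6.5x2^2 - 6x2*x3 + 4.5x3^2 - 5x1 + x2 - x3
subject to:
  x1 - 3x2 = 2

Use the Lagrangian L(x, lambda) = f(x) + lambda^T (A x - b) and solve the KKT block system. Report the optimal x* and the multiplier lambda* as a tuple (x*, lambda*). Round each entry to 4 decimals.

Form the Lagrangian:
  L(x, lambda) = (1/2) x^T Q x + c^T x + lambda^T (A x - b)
Stationarity (grad_x L = 0): Q x + c + A^T lambda = 0.
Primal feasibility: A x = b.

This gives the KKT block system:
  [ Q   A^T ] [ x     ]   [-c ]
  [ A    0  ] [ lambda ] = [ b ]

Solving the linear system:
  x*      = (0.5138, -0.4954, -0.3333)
  lambda* = (-1.4893)
  f(x*)   = 0.1239

x* = (0.5138, -0.4954, -0.3333), lambda* = (-1.4893)


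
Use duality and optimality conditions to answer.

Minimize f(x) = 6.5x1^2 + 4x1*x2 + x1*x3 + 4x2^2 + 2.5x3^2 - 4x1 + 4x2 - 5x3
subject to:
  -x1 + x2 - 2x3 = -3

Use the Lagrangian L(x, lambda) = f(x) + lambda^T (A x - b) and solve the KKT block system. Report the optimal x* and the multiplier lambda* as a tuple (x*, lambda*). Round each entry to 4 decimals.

Form the Lagrangian:
  L(x, lambda) = (1/2) x^T Q x + c^T x + lambda^T (A x - b)
Stationarity (grad_x L = 0): Q x + c + A^T lambda = 0.
Primal feasibility: A x = b.

This gives the KKT block system:
  [ Q   A^T ] [ x     ]   [-c ]
  [ A    0  ] [ lambda ] = [ b ]

Solving the linear system:
  x*      = (0.4621, -0.7299, 0.904)
  lambda* = (-0.0089)
  f(x*)   = -4.6574

x* = (0.4621, -0.7299, 0.904), lambda* = (-0.0089)


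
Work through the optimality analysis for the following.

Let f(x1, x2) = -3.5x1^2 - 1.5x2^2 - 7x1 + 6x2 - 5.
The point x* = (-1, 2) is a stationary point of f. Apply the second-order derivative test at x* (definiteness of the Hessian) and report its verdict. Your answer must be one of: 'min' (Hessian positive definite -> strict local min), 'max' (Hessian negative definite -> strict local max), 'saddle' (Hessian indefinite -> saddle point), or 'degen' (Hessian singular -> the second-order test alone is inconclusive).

Compute the Hessian H = grad^2 f:
  H = [[-7, 0], [0, -3]]
Verify stationarity: grad f(x*) = H x* + g = (0, 0).
Eigenvalues of H: -7, -3.
Both eigenvalues < 0, so H is negative definite -> x* is a strict local max.

max


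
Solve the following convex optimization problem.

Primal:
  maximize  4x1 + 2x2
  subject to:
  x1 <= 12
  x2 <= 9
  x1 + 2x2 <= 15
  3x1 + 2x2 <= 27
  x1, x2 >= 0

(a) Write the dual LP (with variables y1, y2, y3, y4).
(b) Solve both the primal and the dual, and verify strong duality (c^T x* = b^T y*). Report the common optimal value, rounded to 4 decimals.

The standard primal-dual pair for 'max c^T x s.t. A x <= b, x >= 0' is:
  Dual:  min b^T y  s.t.  A^T y >= c,  y >= 0.

So the dual LP is:
  minimize  12y1 + 9y2 + 15y3 + 27y4
  subject to:
    y1 + y3 + 3y4 >= 4
    y2 + 2y3 + 2y4 >= 2
    y1, y2, y3, y4 >= 0

Solving the primal: x* = (9, 0).
  primal value c^T x* = 36.
Solving the dual: y* = (0, 0, 0, 1.3333).
  dual value b^T y* = 36.
Strong duality: c^T x* = b^T y*. Confirmed.

36


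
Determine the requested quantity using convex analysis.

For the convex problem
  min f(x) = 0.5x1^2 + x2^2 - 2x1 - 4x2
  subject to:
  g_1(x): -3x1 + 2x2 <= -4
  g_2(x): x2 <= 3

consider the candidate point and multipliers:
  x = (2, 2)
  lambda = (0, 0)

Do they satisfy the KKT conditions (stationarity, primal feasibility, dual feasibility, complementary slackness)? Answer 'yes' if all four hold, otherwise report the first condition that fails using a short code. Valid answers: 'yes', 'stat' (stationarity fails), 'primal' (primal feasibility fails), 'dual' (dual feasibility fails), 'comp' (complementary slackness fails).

Gradient of f: grad f(x) = Q x + c = (0, 0)
Constraint values g_i(x) = a_i^T x - b_i:
  g_1((2, 2)) = 2
  g_2((2, 2)) = -1
Stationarity residual: grad f(x) + sum_i lambda_i a_i = (0, 0)
  -> stationarity OK
Primal feasibility (all g_i <= 0): FAILS
Dual feasibility (all lambda_i >= 0): OK
Complementary slackness (lambda_i * g_i(x) = 0 for all i): OK

Verdict: the first failing condition is primal_feasibility -> primal.

primal


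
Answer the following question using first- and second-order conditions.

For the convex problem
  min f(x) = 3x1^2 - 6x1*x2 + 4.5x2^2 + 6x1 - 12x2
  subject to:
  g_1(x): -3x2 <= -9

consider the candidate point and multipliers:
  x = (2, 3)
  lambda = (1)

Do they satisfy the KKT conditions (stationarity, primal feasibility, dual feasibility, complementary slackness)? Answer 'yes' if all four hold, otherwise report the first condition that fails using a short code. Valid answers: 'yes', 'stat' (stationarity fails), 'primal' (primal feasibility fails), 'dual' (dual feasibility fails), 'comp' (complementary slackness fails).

Gradient of f: grad f(x) = Q x + c = (0, 3)
Constraint values g_i(x) = a_i^T x - b_i:
  g_1((2, 3)) = 0
Stationarity residual: grad f(x) + sum_i lambda_i a_i = (0, 0)
  -> stationarity OK
Primal feasibility (all g_i <= 0): OK
Dual feasibility (all lambda_i >= 0): OK
Complementary slackness (lambda_i * g_i(x) = 0 for all i): OK

Verdict: yes, KKT holds.

yes


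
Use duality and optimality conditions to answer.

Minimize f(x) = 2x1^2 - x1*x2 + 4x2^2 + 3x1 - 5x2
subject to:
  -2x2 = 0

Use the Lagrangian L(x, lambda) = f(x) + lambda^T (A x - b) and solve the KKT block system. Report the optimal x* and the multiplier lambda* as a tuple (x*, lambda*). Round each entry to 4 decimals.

Form the Lagrangian:
  L(x, lambda) = (1/2) x^T Q x + c^T x + lambda^T (A x - b)
Stationarity (grad_x L = 0): Q x + c + A^T lambda = 0.
Primal feasibility: A x = b.

This gives the KKT block system:
  [ Q   A^T ] [ x     ]   [-c ]
  [ A    0  ] [ lambda ] = [ b ]

Solving the linear system:
  x*      = (-0.75, 0)
  lambda* = (-2.125)
  f(x*)   = -1.125

x* = (-0.75, 0), lambda* = (-2.125)


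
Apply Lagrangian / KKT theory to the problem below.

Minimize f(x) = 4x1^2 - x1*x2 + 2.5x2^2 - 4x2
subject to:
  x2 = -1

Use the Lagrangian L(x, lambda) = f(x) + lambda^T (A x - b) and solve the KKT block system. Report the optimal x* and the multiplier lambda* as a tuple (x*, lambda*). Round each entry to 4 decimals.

Form the Lagrangian:
  L(x, lambda) = (1/2) x^T Q x + c^T x + lambda^T (A x - b)
Stationarity (grad_x L = 0): Q x + c + A^T lambda = 0.
Primal feasibility: A x = b.

This gives the KKT block system:
  [ Q   A^T ] [ x     ]   [-c ]
  [ A    0  ] [ lambda ] = [ b ]

Solving the linear system:
  x*      = (-0.125, -1)
  lambda* = (8.875)
  f(x*)   = 6.4375

x* = (-0.125, -1), lambda* = (8.875)


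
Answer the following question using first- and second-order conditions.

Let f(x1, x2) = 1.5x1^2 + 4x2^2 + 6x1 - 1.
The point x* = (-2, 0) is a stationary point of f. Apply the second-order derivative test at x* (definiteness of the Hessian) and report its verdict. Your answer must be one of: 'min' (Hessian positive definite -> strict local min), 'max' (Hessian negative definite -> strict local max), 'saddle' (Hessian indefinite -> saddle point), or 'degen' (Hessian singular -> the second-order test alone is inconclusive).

Compute the Hessian H = grad^2 f:
  H = [[3, 0], [0, 8]]
Verify stationarity: grad f(x*) = H x* + g = (0, 0).
Eigenvalues of H: 3, 8.
Both eigenvalues > 0, so H is positive definite -> x* is a strict local min.

min


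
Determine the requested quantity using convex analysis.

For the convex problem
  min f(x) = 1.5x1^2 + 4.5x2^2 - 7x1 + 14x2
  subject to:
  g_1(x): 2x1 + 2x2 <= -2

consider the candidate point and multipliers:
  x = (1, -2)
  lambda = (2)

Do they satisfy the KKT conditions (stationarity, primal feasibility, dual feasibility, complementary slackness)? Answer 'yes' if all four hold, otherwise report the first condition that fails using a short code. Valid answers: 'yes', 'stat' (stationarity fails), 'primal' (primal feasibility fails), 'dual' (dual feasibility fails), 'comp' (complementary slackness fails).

Gradient of f: grad f(x) = Q x + c = (-4, -4)
Constraint values g_i(x) = a_i^T x - b_i:
  g_1((1, -2)) = 0
Stationarity residual: grad f(x) + sum_i lambda_i a_i = (0, 0)
  -> stationarity OK
Primal feasibility (all g_i <= 0): OK
Dual feasibility (all lambda_i >= 0): OK
Complementary slackness (lambda_i * g_i(x) = 0 for all i): OK

Verdict: yes, KKT holds.

yes


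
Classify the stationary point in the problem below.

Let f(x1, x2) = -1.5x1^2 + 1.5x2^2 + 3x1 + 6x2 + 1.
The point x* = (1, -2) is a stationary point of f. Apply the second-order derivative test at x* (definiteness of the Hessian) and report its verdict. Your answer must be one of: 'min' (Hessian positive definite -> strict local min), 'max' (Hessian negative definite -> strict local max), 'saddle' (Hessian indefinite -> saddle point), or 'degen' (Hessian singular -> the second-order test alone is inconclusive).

Compute the Hessian H = grad^2 f:
  H = [[-3, 0], [0, 3]]
Verify stationarity: grad f(x*) = H x* + g = (0, 0).
Eigenvalues of H: -3, 3.
Eigenvalues have mixed signs, so H is indefinite -> x* is a saddle point.

saddle


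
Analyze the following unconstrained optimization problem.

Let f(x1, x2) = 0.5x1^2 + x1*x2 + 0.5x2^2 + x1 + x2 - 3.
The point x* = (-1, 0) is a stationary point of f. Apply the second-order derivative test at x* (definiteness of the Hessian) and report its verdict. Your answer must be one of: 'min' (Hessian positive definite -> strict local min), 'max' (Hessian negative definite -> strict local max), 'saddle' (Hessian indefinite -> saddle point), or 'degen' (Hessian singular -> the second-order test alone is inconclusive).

Compute the Hessian H = grad^2 f:
  H = [[1, 1], [1, 1]]
Verify stationarity: grad f(x*) = H x* + g = (0, 0).
Eigenvalues of H: 0, 2.
H has a zero eigenvalue (singular; positive semidefinite but not definite), so H is neither positive definite, negative definite, nor indefinite. The second-order test alone is inconclusive -> degen.
(Indeed, f is constant along the null direction of H through x*, so x* is not a strict local extremum.)

degen


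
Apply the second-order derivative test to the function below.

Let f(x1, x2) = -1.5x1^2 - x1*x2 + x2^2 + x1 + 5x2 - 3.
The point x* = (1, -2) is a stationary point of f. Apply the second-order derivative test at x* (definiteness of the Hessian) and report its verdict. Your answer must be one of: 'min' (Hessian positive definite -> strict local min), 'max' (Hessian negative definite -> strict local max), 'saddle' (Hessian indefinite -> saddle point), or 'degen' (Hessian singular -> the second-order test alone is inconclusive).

Compute the Hessian H = grad^2 f:
  H = [[-3, -1], [-1, 2]]
Verify stationarity: grad f(x*) = H x* + g = (0, 0).
Eigenvalues of H: -3.1926, 2.1926.
Eigenvalues have mixed signs, so H is indefinite -> x* is a saddle point.

saddle


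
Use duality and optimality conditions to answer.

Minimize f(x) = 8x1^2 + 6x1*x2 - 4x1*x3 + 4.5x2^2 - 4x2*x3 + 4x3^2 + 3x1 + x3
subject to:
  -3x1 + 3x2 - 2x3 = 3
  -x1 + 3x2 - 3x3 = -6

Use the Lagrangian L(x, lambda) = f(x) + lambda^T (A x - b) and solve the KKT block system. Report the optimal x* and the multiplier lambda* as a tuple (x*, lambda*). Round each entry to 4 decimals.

Form the Lagrangian:
  L(x, lambda) = (1/2) x^T Q x + c^T x + lambda^T (A x - b)
Stationarity (grad_x L = 0): Q x + c + A^T lambda = 0.
Primal feasibility: A x = b.

This gives the KKT block system:
  [ Q   A^T ] [ x     ]   [-c ]
  [ A    0  ] [ lambda ] = [ b ]

Solving the linear system:
  x*      = (-2.2605, 1.7256, 4.4791)
  lambda* = (-23.0233, 28.3395)
  f(x*)   = 118.4023

x* = (-2.2605, 1.7256, 4.4791), lambda* = (-23.0233, 28.3395)


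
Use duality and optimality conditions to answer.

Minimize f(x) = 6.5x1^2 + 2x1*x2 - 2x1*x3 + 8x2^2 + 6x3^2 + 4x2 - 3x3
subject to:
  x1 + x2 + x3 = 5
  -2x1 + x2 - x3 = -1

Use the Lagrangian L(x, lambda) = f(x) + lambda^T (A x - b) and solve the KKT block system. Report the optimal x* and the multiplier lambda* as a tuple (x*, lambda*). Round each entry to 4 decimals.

Form the Lagrangian:
  L(x, lambda) = (1/2) x^T Q x + c^T x + lambda^T (A x - b)
Stationarity (grad_x L = 0): Q x + c + A^T lambda = 0.
Primal feasibility: A x = b.

This gives the KKT block system:
  [ Q   A^T ] [ x     ]   [-c ]
  [ A    0  ] [ lambda ] = [ b ]

Solving the linear system:
  x*      = (0.6442, 2.3221, 2.0337)
  lambda* = (-31.2788, -11.1635)
  f(x*)   = 74.2091

x* = (0.6442, 2.3221, 2.0337), lambda* = (-31.2788, -11.1635)


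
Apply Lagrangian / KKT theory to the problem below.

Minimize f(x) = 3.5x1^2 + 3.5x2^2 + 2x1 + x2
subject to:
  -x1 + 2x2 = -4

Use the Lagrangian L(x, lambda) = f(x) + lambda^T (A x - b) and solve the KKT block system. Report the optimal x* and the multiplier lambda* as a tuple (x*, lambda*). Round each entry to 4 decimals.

Form the Lagrangian:
  L(x, lambda) = (1/2) x^T Q x + c^T x + lambda^T (A x - b)
Stationarity (grad_x L = 0): Q x + c + A^T lambda = 0.
Primal feasibility: A x = b.

This gives the KKT block system:
  [ Q   A^T ] [ x     ]   [-c ]
  [ A    0  ] [ lambda ] = [ b ]

Solving the linear system:
  x*      = (0.5143, -1.7429)
  lambda* = (5.6)
  f(x*)   = 10.8429

x* = (0.5143, -1.7429), lambda* = (5.6)


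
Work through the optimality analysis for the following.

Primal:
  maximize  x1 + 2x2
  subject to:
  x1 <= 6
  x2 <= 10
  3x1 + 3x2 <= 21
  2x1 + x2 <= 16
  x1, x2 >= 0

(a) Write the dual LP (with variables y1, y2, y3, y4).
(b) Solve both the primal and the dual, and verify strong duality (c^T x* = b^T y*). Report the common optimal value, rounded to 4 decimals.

The standard primal-dual pair for 'max c^T x s.t. A x <= b, x >= 0' is:
  Dual:  min b^T y  s.t.  A^T y >= c,  y >= 0.

So the dual LP is:
  minimize  6y1 + 10y2 + 21y3 + 16y4
  subject to:
    y1 + 3y3 + 2y4 >= 1
    y2 + 3y3 + y4 >= 2
    y1, y2, y3, y4 >= 0

Solving the primal: x* = (0, 7).
  primal value c^T x* = 14.
Solving the dual: y* = (0, 0, 0.6667, 0).
  dual value b^T y* = 14.
Strong duality: c^T x* = b^T y*. Confirmed.

14


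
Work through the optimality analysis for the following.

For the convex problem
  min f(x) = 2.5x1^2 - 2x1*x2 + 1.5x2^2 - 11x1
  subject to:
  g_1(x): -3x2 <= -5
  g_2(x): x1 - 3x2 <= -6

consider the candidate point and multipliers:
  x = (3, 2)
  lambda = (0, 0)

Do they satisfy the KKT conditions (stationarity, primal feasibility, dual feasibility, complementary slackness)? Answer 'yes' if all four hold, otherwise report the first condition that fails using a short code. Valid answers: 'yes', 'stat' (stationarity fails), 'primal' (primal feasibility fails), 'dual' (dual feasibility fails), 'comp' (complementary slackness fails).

Gradient of f: grad f(x) = Q x + c = (0, 0)
Constraint values g_i(x) = a_i^T x - b_i:
  g_1((3, 2)) = -1
  g_2((3, 2)) = 3
Stationarity residual: grad f(x) + sum_i lambda_i a_i = (0, 0)
  -> stationarity OK
Primal feasibility (all g_i <= 0): FAILS
Dual feasibility (all lambda_i >= 0): OK
Complementary slackness (lambda_i * g_i(x) = 0 for all i): OK

Verdict: the first failing condition is primal_feasibility -> primal.

primal


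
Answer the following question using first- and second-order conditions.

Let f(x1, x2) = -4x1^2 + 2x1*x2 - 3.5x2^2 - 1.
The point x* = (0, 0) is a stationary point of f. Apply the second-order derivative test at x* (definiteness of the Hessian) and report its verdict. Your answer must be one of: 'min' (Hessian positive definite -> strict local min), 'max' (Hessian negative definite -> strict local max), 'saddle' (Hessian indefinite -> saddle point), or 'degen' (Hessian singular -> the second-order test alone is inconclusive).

Compute the Hessian H = grad^2 f:
  H = [[-8, 2], [2, -7]]
Verify stationarity: grad f(x*) = H x* + g = (0, 0).
Eigenvalues of H: -9.5616, -5.4384.
Both eigenvalues < 0, so H is negative definite -> x* is a strict local max.

max


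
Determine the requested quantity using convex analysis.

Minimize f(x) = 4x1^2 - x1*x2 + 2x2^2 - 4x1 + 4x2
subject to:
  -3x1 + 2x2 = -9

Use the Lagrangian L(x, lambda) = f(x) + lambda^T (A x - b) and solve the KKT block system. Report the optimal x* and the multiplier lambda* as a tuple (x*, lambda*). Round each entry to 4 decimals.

Form the Lagrangian:
  L(x, lambda) = (1/2) x^T Q x + c^T x + lambda^T (A x - b)
Stationarity (grad_x L = 0): Q x + c + A^T lambda = 0.
Primal feasibility: A x = b.

This gives the KKT block system:
  [ Q   A^T ] [ x     ]   [-c ]
  [ A    0  ] [ lambda ] = [ b ]

Solving the linear system:
  x*      = (1.4643, -2.3036)
  lambda* = (3.3393)
  f(x*)   = 7.4911

x* = (1.4643, -2.3036), lambda* = (3.3393)
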